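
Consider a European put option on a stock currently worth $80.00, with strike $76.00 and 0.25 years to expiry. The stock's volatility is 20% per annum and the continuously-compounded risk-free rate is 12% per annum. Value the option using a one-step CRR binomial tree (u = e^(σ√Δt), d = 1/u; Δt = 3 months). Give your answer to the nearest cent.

CRR parameters: u = e^(σ√Δt) = e^(0.2·√0.25) = 1.1052, d = 1/u = 0.9048
Per-period rate: rΔt = 0.12·0.25 = 0.03, so R = e^0.03 = 1.0305
Risk-neutral probability p = (e^0.03 − 0.9048)/(1.1052 − 0.9048) = 0.1256/0.2003 = 0.6270
Terminal stock prices: S_u = 88.41, S_d = 72.39
Terminal payoffs (K − S): max(-12.41, 0) = 0, max(3.613, 0) = 3.613
Node 0 (S = 80): V_0 = e^(−0.03)·[0.6270·0.0000 + 0.3730·3.6130] = 1.3077

$1.31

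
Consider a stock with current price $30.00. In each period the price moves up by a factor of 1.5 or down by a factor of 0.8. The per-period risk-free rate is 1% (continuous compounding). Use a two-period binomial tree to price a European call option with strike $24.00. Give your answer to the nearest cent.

Risk-neutral probability p = (e^0.01 − 0.8)/(1.5 − 0.8) = 0.2101/0.7000 = 0.3001
Terminal stock prices: S_uu = 67.5, S_ud = 36, S_dd = 19.2
Terminal payoffs (S − K): max(43.5, 0) = 43.5, max(12, 0) = 12, max(-4.8, 0) = 0
Node u (S = 45): V_u = e^(−0.01)·[0.3001·43.5000 + 0.6999·12.0000] = 21.2388
Node d (S = 24): V_d = e^(−0.01)·[0.3001·12.0000 + 0.6999·0.0000] = 3.5650
Node 0 (S = 30): V_0 = e^(−0.01)·[0.3001·21.2388 + 0.6999·3.5650] = 8.7802

$8.78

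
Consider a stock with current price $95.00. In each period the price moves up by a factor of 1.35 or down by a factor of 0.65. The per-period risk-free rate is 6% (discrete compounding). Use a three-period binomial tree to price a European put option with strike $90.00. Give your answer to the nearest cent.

Risk-neutral probability p = (1 + 0.06 − 0.65)/(1.35 − 0.65) = 0.4100/0.7000 = 0.5857
Terminal stock prices: S_uuu = 233.7, S_uud = 112.5, S_udd = 54.19, S_ddd = 26.09
Terminal payoffs (K − S): max(-143.7, 0) = 0, max(-22.54, 0) = 0, max(35.81, 0) = 35.81, max(63.91, 0) = 63.91
Node uu (S = 173.1): V_uu = 1/1.06·[0.5857·0.0000 + 0.4143·0.0000] = 0.0000
Node ud (S = 83.36): V_ud = 1/1.06·[0.5857·0.0000 + 0.4143·35.8144] = 13.9975
Node dd (S = 40.14): V_dd = 1/1.06·[0.5857·35.8144 + 0.4143·63.9106] = 44.7682
Node u (S = 128.2): V_u = 1/1.06·[0.5857·0.0000 + 0.4143·13.9975] = 5.4707
Node d (S = 61.75): V_d = 1/1.06·[0.5857·13.9975 + 0.4143·44.7682] = 25.2315
Node 0 (S = 95): V_0 = 1/1.06·[0.5857·5.4707 + 0.4143·25.2315] = 12.8843

$12.88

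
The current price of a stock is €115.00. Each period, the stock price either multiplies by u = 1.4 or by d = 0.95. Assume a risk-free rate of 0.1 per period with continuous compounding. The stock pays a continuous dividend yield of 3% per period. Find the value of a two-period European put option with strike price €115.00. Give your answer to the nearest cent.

Per-period risk-free factor R = e^0.1 = 1.1052; dividend-adjusted growth = e^(0.1−0.03) = 1.0725.
Risk-neutral probability p = (1.0725 − 0.95)/(1.4 − 0.95) = 0.1225/0.4500 = 0.2722
Terminal stock prices: S_uu = 225.4, S_ud = 152.9, S_dd = 103.8
Terminal payoffs (K − S): max(-110.4, 0) = 0, max(-37.95, 0) = 0, max(11.21, 0) = 11.21
Node u (S = 161): V_u = e^(−0.1)·[0.2722·0.0000 + 0.7278·0.0000] = 0.0000
Node d (S = 109.2): V_d = e^(−0.1)·[0.2722·0.0000 + 0.7278·11.2125] = 7.3835
Node 0 (S = 115): V_0 = e^(−0.1)·[0.2722·0.0000 + 0.7278·7.3835] = 4.8621

€4.86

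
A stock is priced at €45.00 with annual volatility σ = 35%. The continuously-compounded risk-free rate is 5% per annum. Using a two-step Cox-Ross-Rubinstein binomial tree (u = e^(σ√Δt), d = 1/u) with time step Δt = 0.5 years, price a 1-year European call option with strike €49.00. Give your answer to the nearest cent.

CRR parameters: u = e^(σ√Δt) = e^(0.35·√0.5) = 1.2808, d = 1/u = 0.7808
Per-period rate: rΔt = 0.05·0.5 = 0.025, so R = e^0.025 = 1.0253
Risk-neutral probability p = (e^0.025 − 0.7808)/(1.2808 − 0.7808) = 0.2446/0.5000 = 0.4891
Terminal stock prices: S_uu = 73.82, S_ud = 45, S_dd = 27.43
Terminal payoffs (S − K): max(24.82, 0) = 24.82, max(-4, 0) = 0, max(-21.57, 0) = 0
Node u (S = 57.64): V_u = e^(−0.025)·[0.4891·24.8206 + 0.5109·0.0000] = 11.8392
Node d (S = 35.13): V_d = e^(−0.025)·[0.4891·0.0000 + 0.5109·0.0000] = 0.0000
Node 0 (S = 45): V_0 = e^(−0.025)·[0.4891·11.8392 + 0.5109·0.0000] = 5.6472

€5.65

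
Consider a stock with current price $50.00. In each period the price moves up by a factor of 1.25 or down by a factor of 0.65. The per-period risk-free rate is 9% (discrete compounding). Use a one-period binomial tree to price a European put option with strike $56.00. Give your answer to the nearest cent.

Risk-neutral probability p = (1 + 0.09 − 0.65)/(1.25 − 0.65) = 0.4400/0.6000 = 0.7333
Terminal stock prices: S_u = 62.5, S_d = 32.5
Terminal payoffs (K − S): max(-6.5, 0) = 0, max(23.5, 0) = 23.5
Node 0 (S = 50): V_0 = 1/1.09·[0.7333·0.0000 + 0.2667·23.5000] = 5.7492

$5.75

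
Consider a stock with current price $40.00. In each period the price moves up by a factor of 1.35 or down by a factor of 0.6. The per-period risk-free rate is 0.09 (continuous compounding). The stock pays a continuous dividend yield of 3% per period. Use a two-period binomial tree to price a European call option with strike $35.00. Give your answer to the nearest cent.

Per-period risk-free factor R = e^0.09 = 1.0942; dividend-adjusted growth = e^(0.09−0.03) = 1.0618.
Risk-neutral probability p = (1.0618 − 0.6)/(1.35 − 0.6) = 0.4618/0.7500 = 0.6158
Terminal stock prices: S_uu = 72.9, S_ud = 32.4, S_dd = 14.4
Terminal payoffs (S − K): max(37.9, 0) = 37.9, max(-2.6, 0) = 0, max(-20.6, 0) = 0
Node u (S = 54): V_u = e^(−0.09)·[0.6158·37.9000 + 0.3842·0.0000] = 21.3295
Node d (S = 24): V_d = e^(−0.09)·[0.6158·0.0000 + 0.3842·0.0000] = 0.0000
Node 0 (S = 40): V_0 = e^(−0.09)·[0.6158·21.3295 + 0.3842·0.0000] = 12.0038

$12.00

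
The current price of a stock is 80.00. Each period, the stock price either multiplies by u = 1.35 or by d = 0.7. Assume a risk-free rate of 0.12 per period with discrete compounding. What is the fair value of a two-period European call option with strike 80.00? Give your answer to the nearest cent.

21.90

Risk-neutral probability p = (1 + 0.12 − 0.7)/(1.35 − 0.7) = 0.4200/0.6500 = 0.6462
Terminal stock prices: S_uu = 145.8, S_ud = 75.6, S_dd = 39.2
Terminal payoffs (S − K): max(65.8, 0) = 65.8, max(-4.4, 0) = 0, max(-40.8, 0) = 0
Node u (S = 108): V_u = 1/1.12·[0.6462·65.8000 + 0.3538·0.0000] = 37.9615
Node d (S = 56): V_d = 1/1.12·[0.6462·0.0000 + 0.3538·0.0000] = 0.0000
Node 0 (S = 80): V_0 = 1/1.12·[0.6462·37.9615 + 0.3538·0.0000] = 21.9009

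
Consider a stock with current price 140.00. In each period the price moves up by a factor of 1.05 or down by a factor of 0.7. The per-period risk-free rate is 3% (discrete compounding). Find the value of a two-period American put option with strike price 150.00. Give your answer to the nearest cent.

Risk-neutral probability p = (1 + 0.03 − 0.7)/(1.05 − 0.7) = 0.3300/0.3500 = 0.9429
Terminal stock prices: S_uu = 154.3, S_ud = 102.9, S_dd = 68.6
Terminal payoffs (K − S): max(-4.35, 0) = 0, max(47.1, 0) = 47.1, max(81.4, 0) = 81.4
Node u (S = 147): continuation = 1/1.03·[0.9429·0.0000 + 0.0571·47.1000] = 2.6130; exercise value = 3.0000 > continuation, so V_u = 3.0000 (exercise)
Node d (S = 98): continuation = 1/1.03·[0.9429·47.1000 + 0.0571·81.4000] = 47.6311; exercise value = 52.0000 > continuation, so V_d = 52.0000 (exercise)
Node 0 (S = 140): continuation = 1/1.03·[0.9429·3.0000 + 0.0571·52.0000] = 5.6311; exercise value = 10.0000 > continuation, so V_0 = 10.0000 (exercise)

10.00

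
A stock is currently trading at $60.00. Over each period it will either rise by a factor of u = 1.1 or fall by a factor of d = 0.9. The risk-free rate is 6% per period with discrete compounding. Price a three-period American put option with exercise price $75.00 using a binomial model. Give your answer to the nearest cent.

Risk-neutral probability p = (1 + 0.06 − 0.9)/(1.1 − 0.9) = 0.1600/0.2000 = 0.8000
Terminal stock prices: S_uuu = 79.86, S_uud = 65.34, S_udd = 53.46, S_ddd = 43.74
Terminal payoffs (K − S): max(-4.86, 0) = 0, max(9.66, 0) = 9.66, max(21.54, 0) = 21.54, max(31.26, 0) = 31.26
Node uu (S = 72.6): continuation = 1/1.06·[0.8000·0.0000 + 0.2000·9.6600] = 1.8226; exercise value = 2.4000 > continuation, so V_uu = 2.4000 (exercise)
Node ud (S = 59.4): continuation = 1/1.06·[0.8000·9.6600 + 0.2000·21.5400] = 11.3547; exercise value = 15.6000 > continuation, so V_ud = 15.6000 (exercise)
Node dd (S = 48.6): continuation = 1/1.06·[0.8000·21.5400 + 0.2000·31.2600] = 22.1547; exercise value = 26.4000 > continuation, so V_dd = 26.4000 (exercise)
Node u (S = 66): continuation = 1/1.06·[0.8000·2.4000 + 0.2000·15.6000] = 4.7547; exercise value = 9.0000 > continuation, so V_u = 9.0000 (exercise)
Node d (S = 54): continuation = 1/1.06·[0.8000·15.6000 + 0.2000·26.4000] = 16.7547; exercise value = 21.0000 > continuation, so V_d = 21.0000 (exercise)
Node 0 (S = 60): continuation = 1/1.06·[0.8000·9.0000 + 0.2000·21.0000] = 10.7547; exercise value = 15.0000 > continuation, so V_0 = 15.0000 (exercise)

$15.00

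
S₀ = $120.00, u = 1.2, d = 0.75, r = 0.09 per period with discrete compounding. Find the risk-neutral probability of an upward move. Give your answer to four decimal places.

p = 0.7556

Risk-neutral probability p = (1 + 0.09 − 0.75)/(1.2 − 0.75) = 0.3400/0.4500 = 0.7556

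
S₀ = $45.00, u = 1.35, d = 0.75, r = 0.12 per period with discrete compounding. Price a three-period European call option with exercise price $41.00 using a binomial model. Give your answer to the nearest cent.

Risk-neutral probability p = (1 + 0.12 − 0.75)/(1.35 − 0.75) = 0.3700/0.6000 = 0.6167
Terminal stock prices: S_uuu = 110.7, S_uud = 61.51, S_udd = 34.17, S_ddd = 18.98
Terminal payoffs (S − K): max(69.72, 0) = 69.72, max(20.51, 0) = 20.51, max(-6.828, 0) = 0, max(-22.02, 0) = 0
Node uu (S = 82.01): V_uu = 1/1.12·[0.6167·69.7169 + 0.3833·20.5094] = 45.4054
Node ud (S = 45.56): V_ud = 1/1.12·[0.6167·20.5094 + 0.3833·0.0000] = 11.2924
Node dd (S = 25.31): V_dd = 1/1.12·[0.6167·0.0000 + 0.3833·0.0000] = 0.0000
Node u (S = 60.75): V_u = 1/1.12·[0.6167·45.4054 + 0.3833·11.2924] = 28.8649
Node d (S = 33.75): V_d = 1/1.12·[0.6167·11.2924 + 0.3833·0.0000] = 6.2175
Node 0 (S = 45): V_0 = 1/1.12·[0.6167·28.8649 + 0.3833·6.2175] = 18.0209

$18.02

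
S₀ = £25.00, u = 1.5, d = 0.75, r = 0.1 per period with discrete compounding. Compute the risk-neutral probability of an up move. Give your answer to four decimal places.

p = 0.4667

Risk-neutral probability p = (1 + 0.1 − 0.75)/(1.5 − 0.75) = 0.3500/0.7500 = 0.4667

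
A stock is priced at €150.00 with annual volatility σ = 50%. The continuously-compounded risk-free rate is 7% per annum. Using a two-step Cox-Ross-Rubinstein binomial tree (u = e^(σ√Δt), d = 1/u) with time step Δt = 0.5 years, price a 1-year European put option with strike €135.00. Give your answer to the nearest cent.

€16.48

CRR parameters: u = e^(σ√Δt) = e^(0.5·√0.5) = 1.4241, d = 1/u = 0.7022
Per-period rate: rΔt = 0.07·0.5 = 0.035, so R = e^0.035 = 1.0356
Risk-neutral probability p = (e^0.035 − 0.7022)/(1.4241 − 0.7022) = 0.3334/0.7219 = 0.4619
Terminal stock prices: S_uu = 304.2, S_ud = 150, S_dd = 73.96
Terminal payoffs (K − S): max(-169.2, 0) = 0, max(-15, 0) = 0, max(61.04, 0) = 61.04
Node u (S = 213.6): V_u = e^(−0.035)·[0.4619·0.0000 + 0.5381·0.0000] = 0.0000
Node d (S = 105.3): V_d = e^(−0.035)·[0.4619·0.0000 + 0.5381·61.0397] = 31.7181
Node 0 (S = 150): V_0 = e^(−0.035)·[0.4619·0.0000 + 0.5381·31.7181] = 16.4817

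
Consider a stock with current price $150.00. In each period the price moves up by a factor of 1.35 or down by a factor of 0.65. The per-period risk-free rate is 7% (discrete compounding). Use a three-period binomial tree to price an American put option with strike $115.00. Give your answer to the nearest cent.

Risk-neutral probability p = (1 + 0.07 − 0.65)/(1.35 − 0.65) = 0.4200/0.7000 = 0.6000
Terminal stock prices: S_uuu = 369.1, S_uud = 177.7, S_udd = 85.56, S_ddd = 41.19
Terminal payoffs (K − S): max(-254.1, 0) = 0, max(-62.69, 0) = 0, max(29.44, 0) = 29.44, max(73.81, 0) = 73.81
Node uu (S = 273.4): continuation = 1/1.07·[0.6000·0.0000 + 0.4000·0.0000] = 0.0000; exercise value = 0.0000 ≤ continuation, so V_uu = 0.0000
Node ud (S = 131.6): continuation = 1/1.07·[0.6000·0.0000 + 0.4000·29.4437] = 11.0070; exercise value = 0.0000 ≤ continuation, so V_ud = 11.0070
Node dd (S = 63.38): continuation = 1/1.07·[0.6000·29.4437 + 0.4000·73.8063] = 44.1016; exercise value = 51.6250 > continuation, so V_dd = 51.6250 (exercise)
Node u (S = 202.5): continuation = 1/1.07·[0.6000·0.0000 + 0.4000·11.0070] = 4.1148; exercise value = 0.0000 ≤ continuation, so V_u = 4.1148
Node d (S = 97.5): continuation = 1/1.07·[0.6000·11.0070 + 0.4000·51.6250] = 25.4712; exercise value = 17.5000 ≤ continuation, so V_d = 25.4712
Node 0 (S = 150): continuation = 1/1.07·[0.6000·4.1148 + 0.4000·25.4712] = 11.8293; exercise value = 0.0000 ≤ continuation, so V_0 = 11.8293

$11.83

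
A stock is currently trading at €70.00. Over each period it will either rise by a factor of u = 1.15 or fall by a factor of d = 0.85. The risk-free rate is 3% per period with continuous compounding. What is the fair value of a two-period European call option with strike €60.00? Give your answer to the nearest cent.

Risk-neutral probability p = (e^0.03 − 0.85)/(1.15 − 0.85) = 0.1805/0.3000 = 0.6015
Terminal stock prices: S_uu = 92.57, S_ud = 68.42, S_dd = 50.57
Terminal payoffs (S − K): max(32.57, 0) = 32.57, max(8.425, 0) = 8.425, max(-9.425, 0) = 0
Node u (S = 80.5): V_u = e^(−0.03)·[0.6015·32.5750 + 0.3985·8.4250] = 22.2733
Node d (S = 59.5): V_d = e^(−0.03)·[0.6015·8.4250 + 0.3985·0.0000] = 4.9180
Node 0 (S = 70): V_0 = e^(−0.03)·[0.6015·22.2733 + 0.3985·4.9180] = 14.9036

€14.90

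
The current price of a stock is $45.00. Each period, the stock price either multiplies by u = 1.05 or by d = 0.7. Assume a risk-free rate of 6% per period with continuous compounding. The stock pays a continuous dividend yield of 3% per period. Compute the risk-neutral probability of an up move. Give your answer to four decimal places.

p = 0.9442

Per-period risk-free factor R = e^0.06 = 1.0618; dividend-adjusted growth = e^(0.06−0.03) = 1.0305.
Risk-neutral probability p = (1.0305 − 0.7)/(1.05 − 0.7) = 0.3305/0.3500 = 0.9442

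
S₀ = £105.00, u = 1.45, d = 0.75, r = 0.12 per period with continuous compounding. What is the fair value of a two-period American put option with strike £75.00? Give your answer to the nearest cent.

£2.66

Risk-neutral probability p = (e^0.12 − 0.75)/(1.45 − 0.75) = 0.3775/0.7000 = 0.5393
Terminal stock prices: S_uu = 220.8, S_ud = 114.2, S_dd = 59.06
Terminal payoffs (K − S): max(-145.8, 0) = 0, max(-39.19, 0) = 0, max(15.94, 0) = 15.94
Node u (S = 152.2): continuation = e^(−0.12)·[0.5393·0.0000 + 0.4607·0.0000] = 0.0000; exercise value = 0.0000 ≤ continuation, so V_u = 0.0000
Node d (S = 78.75): continuation = e^(−0.12)·[0.5393·0.0000 + 0.4607·15.9375] = 6.5124; exercise value = 0.0000 ≤ continuation, so V_d = 6.5124
Node 0 (S = 105): continuation = e^(−0.12)·[0.5393·0.0000 + 0.4607·6.5124] = 2.6611; exercise value = 0.0000 ≤ continuation, so V_0 = 2.6611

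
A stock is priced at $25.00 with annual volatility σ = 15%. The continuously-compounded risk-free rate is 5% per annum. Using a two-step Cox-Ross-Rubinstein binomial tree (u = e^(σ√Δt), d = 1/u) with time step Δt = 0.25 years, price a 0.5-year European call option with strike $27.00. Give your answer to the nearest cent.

CRR parameters: u = e^(σ√Δt) = e^(0.15·√0.25) = 1.0779, d = 1/u = 0.9277
Per-period rate: rΔt = 0.05·0.25 = 0.0125, so R = e^0.0125 = 1.0126
Risk-neutral probability p = (e^0.0125 − 0.9277)/(1.0779 − 0.9277) = 0.0848/0.1501 = 0.5650
Terminal stock prices: S_uu = 29.05, S_ud = 25, S_dd = 21.52
Terminal payoffs (S − K): max(2.046, 0) = 2.046, max(-2, 0) = 0, max(-5.482, 0) = 0
Node u (S = 26.95): V_u = e^(−0.0125)·[0.5650·2.0459 + 0.4350·0.0000] = 1.1416
Node d (S = 23.19): V_d = e^(−0.0125)·[0.5650·0.0000 + 0.4350·0.0000] = 0.0000
Node 0 (S = 25): V_0 = e^(−0.0125)·[0.5650·1.1416 + 0.4350·0.0000] = 0.6370

$0.64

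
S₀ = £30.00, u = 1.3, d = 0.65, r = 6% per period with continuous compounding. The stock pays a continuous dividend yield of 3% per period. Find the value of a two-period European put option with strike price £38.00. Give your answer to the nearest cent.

Per-period risk-free factor R = e^0.06 = 1.0618; dividend-adjusted growth = e^(0.06−0.03) = 1.0305.
Risk-neutral probability p = (1.0305 − 0.65)/(1.3 − 0.65) = 0.3805/0.6500 = 0.5853
Terminal stock prices: S_uu = 50.7, S_ud = 25.35, S_dd = 12.68
Terminal payoffs (K − S): max(-12.7, 0) = 0, max(12.65, 0) = 12.65, max(25.32, 0) = 25.32
Node u (S = 39): V_u = e^(−0.06)·[0.5853·0.0000 + 0.4147·12.6500] = 4.9403
Node d (S = 19.5): V_d = e^(−0.06)·[0.5853·12.6500 + 0.4147·25.3250] = 16.8634
Node 0 (S = 30): V_0 = e^(−0.06)·[0.5853·4.9403 + 0.4147·16.8634] = 9.3090

£9.31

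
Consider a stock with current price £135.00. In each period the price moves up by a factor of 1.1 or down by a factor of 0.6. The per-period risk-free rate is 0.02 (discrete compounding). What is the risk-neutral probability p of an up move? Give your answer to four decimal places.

p = 0.8400

Risk-neutral probability p = (1 + 0.02 − 0.6)/(1.1 − 0.6) = 0.4200/0.5000 = 0.8400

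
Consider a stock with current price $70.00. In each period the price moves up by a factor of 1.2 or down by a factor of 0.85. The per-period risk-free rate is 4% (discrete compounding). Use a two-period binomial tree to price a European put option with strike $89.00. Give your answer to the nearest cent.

Risk-neutral probability p = (1 + 0.04 − 0.85)/(1.2 − 0.85) = 0.1900/0.3500 = 0.5429
Terminal stock prices: S_uu = 100.8, S_ud = 71.4, S_dd = 50.57
Terminal payoffs (K − S): max(-11.8, 0) = 0, max(17.6, 0) = 17.6, max(38.43, 0) = 38.43
Node u (S = 84): V_u = 1/1.04·[0.5429·0.0000 + 0.4571·17.6000] = 7.7363
Node d (S = 59.5): V_d = 1/1.04·[0.5429·17.6000 + 0.4571·38.4250] = 26.0769
Node 0 (S = 70): V_0 = 1/1.04·[0.5429·7.7363 + 0.4571·26.0769] = 15.5005

$15.50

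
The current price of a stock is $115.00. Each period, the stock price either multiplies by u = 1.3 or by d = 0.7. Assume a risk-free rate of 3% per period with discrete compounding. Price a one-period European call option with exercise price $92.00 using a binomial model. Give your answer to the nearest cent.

Risk-neutral probability p = (1 + 0.03 − 0.7)/(1.3 − 0.7) = 0.3300/0.6000 = 0.5500
Terminal stock prices: S_u = 149.5, S_d = 80.5
Terminal payoffs (S − K): max(57.5, 0) = 57.5, max(-11.5, 0) = 0
Node 0 (S = 115): V_0 = 1/1.03·[0.5500·57.5000 + 0.4500·0.0000] = 30.7039

$30.70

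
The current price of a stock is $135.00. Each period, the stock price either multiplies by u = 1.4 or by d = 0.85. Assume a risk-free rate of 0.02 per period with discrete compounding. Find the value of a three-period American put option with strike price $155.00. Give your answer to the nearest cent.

Risk-neutral probability p = (1 + 0.02 − 0.85)/(1.4 − 0.85) = 0.1700/0.5500 = 0.3091
Terminal stock prices: S_uuu = 370.4, S_uud = 224.9, S_udd = 136.6, S_ddd = 82.91
Terminal payoffs (K − S): max(-215.4, 0) = 0, max(-69.91, 0) = 0, max(18.45, 0) = 18.45, max(72.09, 0) = 72.09
Node uu (S = 264.6): continuation = 1/1.02·[0.3091·0.0000 + 0.6909·0.0000] = 0.0000; exercise value = 0.0000 ≤ continuation, so V_uu = 0.0000
Node ud (S = 160.7): continuation = 1/1.02·[0.3091·0.0000 + 0.6909·18.4475] = 12.4956; exercise value = 0.0000 ≤ continuation, so V_ud = 12.4956
Node dd (S = 97.54): continuation = 1/1.02·[0.3091·18.4475 + 0.6909·72.0931] = 54.4233; exercise value = 57.4625 > continuation, so V_dd = 57.4625 (exercise)
Node u (S = 189): continuation = 1/1.02·[0.3091·0.0000 + 0.6909·12.4956] = 8.4641; exercise value = 0.0000 ≤ continuation, so V_u = 8.4641
Node d (S = 114.8): continuation = 1/1.02·[0.3091·12.4956 + 0.6909·57.4625] = 42.7095; exercise value = 40.2500 ≤ continuation, so V_d = 42.7095
Node 0 (S = 135): continuation = 1/1.02·[0.3091·8.4641 + 0.6909·42.7095] = 31.4946; exercise value = 20.0000 ≤ continuation, so V_0 = 31.4946

$31.49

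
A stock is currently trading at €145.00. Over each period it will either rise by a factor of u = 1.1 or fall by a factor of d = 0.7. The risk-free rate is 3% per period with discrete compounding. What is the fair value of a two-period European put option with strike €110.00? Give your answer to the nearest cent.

Risk-neutral probability p = (1 + 0.03 − 0.7)/(1.1 − 0.7) = 0.3300/0.4000 = 0.8250
Terminal stock prices: S_uu = 175.5, S_ud = 111.6, S_dd = 71.05
Terminal payoffs (K − S): max(-65.45, 0) = 0, max(-1.65, 0) = 0, max(38.95, 0) = 38.95
Node u (S = 159.5): V_u = 1/1.03·[0.8250·0.0000 + 0.1750·0.0000] = 0.0000
Node d (S = 101.5): V_d = 1/1.03·[0.8250·0.0000 + 0.1750·38.9500] = 6.6177
Node 0 (S = 145): V_0 = 1/1.03·[0.8250·0.0000 + 0.1750·6.6177] = 1.1244

€1.12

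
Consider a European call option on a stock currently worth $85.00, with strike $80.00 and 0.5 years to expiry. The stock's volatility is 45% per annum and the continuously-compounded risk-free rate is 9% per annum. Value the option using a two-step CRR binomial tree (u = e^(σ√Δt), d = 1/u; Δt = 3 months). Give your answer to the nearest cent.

CRR parameters: u = e^(σ√Δt) = e^(0.45·√0.25) = 1.2523, d = 1/u = 0.7985
Per-period rate: rΔt = 0.09·0.25 = 0.0225, so R = e^0.0225 = 1.0228
Risk-neutral probability p = (e^0.0225 − 0.7985)/(1.2523 − 0.7985) = 0.2242/0.4538 = 0.4941
Terminal stock prices: S_uu = 133.3, S_ud = 85, S_dd = 54.2
Terminal payoffs (S − K): max(53.31, 0) = 53.31, max(5, 0) = 5, max(-25.8, 0) = 0
Node u (S = 106.4): V_u = e^(−0.0225)·[0.4941·53.3065 + 0.5059·5.0000] = 28.2273
Node d (S = 67.87): V_d = e^(−0.0225)·[0.4941·5.0000 + 0.5059·0.0000] = 2.4157
Node 0 (S = 85): V_0 = e^(−0.0225)·[0.4941·28.2273 + 0.5059·2.4157] = 14.8324

$14.83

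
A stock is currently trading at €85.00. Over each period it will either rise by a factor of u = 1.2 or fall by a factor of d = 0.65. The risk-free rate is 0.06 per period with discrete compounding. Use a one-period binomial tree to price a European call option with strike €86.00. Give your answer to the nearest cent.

€11.25

Risk-neutral probability p = (1 + 0.06 − 0.65)/(1.2 − 0.65) = 0.4100/0.5500 = 0.7455
Terminal stock prices: S_u = 102, S_d = 55.25
Terminal payoffs (S − K): max(16, 0) = 16, max(-30.75, 0) = 0
Node 0 (S = 85): V_0 = 1/1.06·[0.7455·16.0000 + 0.2545·0.0000] = 11.2521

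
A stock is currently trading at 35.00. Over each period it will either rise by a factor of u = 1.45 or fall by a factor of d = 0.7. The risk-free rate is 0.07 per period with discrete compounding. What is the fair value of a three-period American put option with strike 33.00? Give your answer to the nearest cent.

Risk-neutral probability p = (1 + 0.07 − 0.7)/(1.45 − 0.7) = 0.3700/0.7500 = 0.4933
Terminal stock prices: S_uuu = 106.7, S_uud = 51.51, S_udd = 24.87, S_ddd = 12
Terminal payoffs (K − S): max(-73.7, 0) = 0, max(-18.51, 0) = 0, max(8.133, 0) = 8.133, max(21, 0) = 21
Node uu (S = 73.59): continuation = 1/1.07·[0.4933·0.0000 + 0.5067·0.0000] = 0.0000; exercise value = 0.0000 ≤ continuation, so V_uu = 0.0000
Node ud (S = 35.52): continuation = 1/1.07·[0.4933·0.0000 + 0.5067·8.1325] = 3.8509; exercise value = 0.0000 ≤ continuation, so V_ud = 3.8509
Node dd (S = 17.15): continuation = 1/1.07·[0.4933·8.1325 + 0.5067·20.9950] = 13.6911; exercise value = 15.8500 > continuation, so V_dd = 15.8500 (exercise)
Node u (S = 50.75): continuation = 1/1.07·[0.4933·0.0000 + 0.5067·3.8509] = 1.8235; exercise value = 0.0000 ≤ continuation, so V_u = 1.8235
Node d (S = 24.5): continuation = 1/1.07·[0.4933·3.8509 + 0.5067·15.8500] = 9.2808; exercise value = 8.5000 ≤ continuation, so V_d = 9.2808
Node 0 (S = 35): continuation = 1/1.07·[0.4933·1.8235 + 0.5067·9.2808] = 5.2354; exercise value = 0.0000 ≤ continuation, so V_0 = 5.2354

5.24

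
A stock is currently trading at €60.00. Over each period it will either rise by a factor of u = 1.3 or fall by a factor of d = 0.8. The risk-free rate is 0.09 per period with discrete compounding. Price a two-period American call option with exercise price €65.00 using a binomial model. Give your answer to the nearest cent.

€10.31

Risk-neutral probability p = (1 + 0.09 − 0.8)/(1.3 − 0.8) = 0.2900/0.5000 = 0.5800
Terminal stock prices: S_uu = 101.4, S_ud = 62.4, S_dd = 38.4
Terminal payoffs (S − K): max(36.4, 0) = 36.4, max(-2.6, 0) = 0, max(-26.6, 0) = 0
Node u (S = 78): continuation = 1/1.09·[0.5800·36.4000 + 0.4200·0.0000] = 19.3688; exercise value = 13.0000 ≤ continuation, so V_u = 19.3688
Node d (S = 48): continuation = 1/1.09·[0.5800·0.0000 + 0.4200·0.0000] = 0.0000; exercise value = 0.0000 ≤ continuation, so V_d = 0.0000
Node 0 (S = 60): continuation = 1/1.09·[0.5800·19.3688 + 0.4200·0.0000] = 10.3063; exercise value = 0.0000 ≤ continuation, so V_0 = 10.3063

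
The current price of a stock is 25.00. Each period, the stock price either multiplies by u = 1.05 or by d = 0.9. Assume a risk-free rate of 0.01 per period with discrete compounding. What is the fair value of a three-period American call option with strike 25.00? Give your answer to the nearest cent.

1.51

Risk-neutral probability p = (1 + 0.01 − 0.9)/(1.05 − 0.9) = 0.1100/0.1500 = 0.7333
Terminal stock prices: S_uuu = 28.94, S_uud = 24.81, S_udd = 21.26, S_ddd = 18.23
Terminal payoffs (S − K): max(3.941, 0) = 3.941, max(-0.1937, 0) = 0, max(-3.737, 0) = 0, max(-6.775, 0) = 0
Node uu (S = 27.56): continuation = 1/1.01·[0.7333·3.9406 + 0.2667·0.0000] = 2.8612; exercise value = 2.5625 ≤ continuation, so V_uu = 2.8612
Node ud (S = 23.62): continuation = 1/1.01·[0.7333·0.0000 + 0.2667·0.0000] = 0.0000; exercise value = 0.0000 ≤ continuation, so V_ud = 0.0000
Node dd (S = 20.25): continuation = 1/1.01·[0.7333·0.0000 + 0.2667·0.0000] = 0.0000; exercise value = 0.0000 ≤ continuation, so V_dd = 0.0000
Node u (S = 26.25): continuation = 1/1.01·[0.7333·2.8612 + 0.2667·0.0000] = 2.0774; exercise value = 1.2500 ≤ continuation, so V_u = 2.0774
Node d (S = 22.5): continuation = 1/1.01·[0.7333·0.0000 + 0.2667·0.0000] = 0.0000; exercise value = 0.0000 ≤ continuation, so V_d = 0.0000
Node 0 (S = 25): continuation = 1/1.01·[0.7333·2.0774 + 0.2667·0.0000] = 1.5084; exercise value = 0.0000 ≤ continuation, so V_0 = 1.5084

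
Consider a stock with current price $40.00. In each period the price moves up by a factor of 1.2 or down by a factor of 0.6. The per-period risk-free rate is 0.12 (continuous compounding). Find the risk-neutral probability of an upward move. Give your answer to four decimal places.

Risk-neutral probability p = (e^0.12 − 0.6)/(1.2 − 0.6) = 0.5275/0.6000 = 0.8792

p = 0.8792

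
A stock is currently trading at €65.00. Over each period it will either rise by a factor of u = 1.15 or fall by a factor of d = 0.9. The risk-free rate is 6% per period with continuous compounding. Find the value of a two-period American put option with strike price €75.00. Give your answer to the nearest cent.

Risk-neutral probability p = (e^0.06 − 0.9)/(1.15 − 0.9) = 0.1618/0.2500 = 0.6473
Terminal stock prices: S_uu = 85.96, S_ud = 67.28, S_dd = 52.65
Terminal payoffs (K − S): max(-10.96, 0) = 0, max(7.725, 0) = 7.725, max(22.35, 0) = 22.35
Node u (S = 74.75): continuation = e^(−0.06)·[0.6473·0.0000 + 0.3527·7.7250] = 2.5656; exercise value = 0.2500 ≤ continuation, so V_u = 2.5656
Node d (S = 58.5): continuation = e^(−0.06)·[0.6473·7.7250 + 0.3527·22.3500] = 12.1323; exercise value = 16.5000 > continuation, so V_d = 16.5000 (exercise)
Node 0 (S = 65): continuation = e^(−0.06)·[0.6473·2.5656 + 0.3527·16.5000] = 7.0440; exercise value = 10.0000 > continuation, so V_0 = 10.0000 (exercise)

€10.00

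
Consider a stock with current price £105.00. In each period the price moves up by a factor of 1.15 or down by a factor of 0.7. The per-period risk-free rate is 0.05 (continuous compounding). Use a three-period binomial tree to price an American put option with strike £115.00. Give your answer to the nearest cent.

£15.43

Risk-neutral probability p = (e^0.05 − 0.7)/(1.15 − 0.7) = 0.3513/0.4500 = 0.7806
Terminal stock prices: S_uuu = 159.7, S_uud = 97.2, S_udd = 59.17, S_ddd = 36.01
Terminal payoffs (K − S): max(-44.69, 0) = 0, max(17.8, 0) = 17.8, max(55.83, 0) = 55.83, max(78.99, 0) = 78.99
Node uu (S = 138.9): continuation = e^(−0.05)·[0.7806·0.0000 + 0.2194·17.7963] = 3.7140; exercise value = 0.0000 ≤ continuation, so V_uu = 3.7140
Node ud (S = 84.52): continuation = e^(−0.05)·[0.7806·17.7963 + 0.2194·55.8325] = 24.8664; exercise value = 30.4750 > continuation, so V_ud = 30.4750 (exercise)
Node dd (S = 51.45): continuation = e^(−0.05)·[0.7806·55.8325 + 0.2194·78.9850] = 57.9414; exercise value = 63.5500 > continuation, so V_dd = 63.5500 (exercise)
Node u (S = 120.7): continuation = e^(−0.05)·[0.7806·3.7140 + 0.2194·30.4750] = 9.1178; exercise value = 0.0000 ≤ continuation, so V_u = 9.1178
Node d (S = 73.5): continuation = e^(−0.05)·[0.7806·30.4750 + 0.2194·63.5500] = 35.8914; exercise value = 41.5000 > continuation, so V_d = 41.5000 (exercise)
Node 0 (S = 105): continuation = e^(−0.05)·[0.7806·9.1178 + 0.2194·41.5000] = 15.4312; exercise value = 10.0000 ≤ continuation, so V_0 = 15.4312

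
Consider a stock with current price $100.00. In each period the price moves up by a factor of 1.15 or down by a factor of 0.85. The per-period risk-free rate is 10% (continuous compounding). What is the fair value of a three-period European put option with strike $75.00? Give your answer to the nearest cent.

$0.03

Risk-neutral probability p = (e^0.1 − 0.85)/(1.15 − 0.85) = 0.2552/0.3000 = 0.8506
Terminal stock prices: S_uuu = 152.1, S_uud = 112.4, S_udd = 83.09, S_ddd = 61.41
Terminal payoffs (K − S): max(-77.09, 0) = 0, max(-37.41, 0) = 0, max(-8.087, 0) = 0, max(13.59, 0) = 13.59
Node uu (S = 132.2): V_uu = e^(−0.1)·[0.8506·0.0000 + 0.1494·0.0000] = 0.0000
Node ud (S = 97.75): V_ud = e^(−0.1)·[0.8506·0.0000 + 0.1494·0.0000] = 0.0000
Node dd (S = 72.25): V_dd = e^(−0.1)·[0.8506·0.0000 + 0.1494·13.5875] = 1.8372
Node u (S = 115): V_u = e^(−0.1)·[0.8506·0.0000 + 0.1494·0.0000] = 0.0000
Node d (S = 85): V_d = e^(−0.1)·[0.8506·0.0000 + 0.1494·1.8372] = 0.2484
Node 0 (S = 100): V_0 = e^(−0.1)·[0.8506·0.0000 + 0.1494·0.2484] = 0.0336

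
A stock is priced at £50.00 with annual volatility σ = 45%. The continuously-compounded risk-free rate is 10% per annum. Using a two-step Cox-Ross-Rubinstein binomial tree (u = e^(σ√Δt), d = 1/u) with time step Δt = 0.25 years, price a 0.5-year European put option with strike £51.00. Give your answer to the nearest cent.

£5.03

CRR parameters: u = e^(σ√Δt) = e^(0.45·√0.25) = 1.2523, d = 1/u = 0.7985
Per-period rate: rΔt = 0.1·0.25 = 0.025, so R = e^0.025 = 1.0253
Risk-neutral probability p = (e^0.025 − 0.7985)/(1.2523 − 0.7985) = 0.2268/0.4538 = 0.4998
Terminal stock prices: S_uu = 78.42, S_ud = 50, S_dd = 31.88
Terminal payoffs (K − S): max(-27.42, 0) = 0, max(1, 0) = 1, max(19.12, 0) = 19.12
Node u (S = 62.62): V_u = e^(−0.025)·[0.4998·0.0000 + 0.5002·1.0000] = 0.4879
Node d (S = 39.93): V_d = e^(−0.025)·[0.4998·1.0000 + 0.5002·19.1186] = 9.8150
Node 0 (S = 50): V_0 = e^(−0.025)·[0.4998·0.4879 + 0.5002·9.8150] = 5.0263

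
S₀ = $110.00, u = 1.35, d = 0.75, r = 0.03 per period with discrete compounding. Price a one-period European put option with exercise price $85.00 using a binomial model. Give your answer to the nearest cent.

$1.29

Risk-neutral probability p = (1 + 0.03 − 0.75)/(1.35 − 0.75) = 0.2800/0.6000 = 0.4667
Terminal stock prices: S_u = 148.5, S_d = 82.5
Terminal payoffs (K − S): max(-63.5, 0) = 0, max(2.5, 0) = 2.5
Node 0 (S = 110): V_0 = 1/1.03·[0.4667·0.0000 + 0.5333·2.5000] = 1.2945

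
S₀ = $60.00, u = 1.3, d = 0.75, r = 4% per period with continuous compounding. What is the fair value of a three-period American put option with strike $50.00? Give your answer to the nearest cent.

$4.61

Risk-neutral probability p = (e^0.04 − 0.75)/(1.3 − 0.75) = 0.2908/0.5500 = 0.5287
Terminal stock prices: S_uuu = 131.8, S_uud = 76.05, S_udd = 43.88, S_ddd = 25.31
Terminal payoffs (K − S): max(-81.82, 0) = 0, max(-26.05, 0) = 0, max(6.125, 0) = 6.125, max(24.69, 0) = 24.69
Node uu (S = 101.4): continuation = e^(−0.04)·[0.5287·0.0000 + 0.4713·0.0000] = 0.0000; exercise value = 0.0000 ≤ continuation, so V_uu = 0.0000
Node ud (S = 58.5): continuation = e^(−0.04)·[0.5287·0.0000 + 0.4713·6.1250] = 2.7732; exercise value = 0.0000 ≤ continuation, so V_ud = 2.7732
Node dd (S = 33.75): continuation = e^(−0.04)·[0.5287·6.1250 + 0.4713·24.6875] = 14.2895; exercise value = 16.2500 > continuation, so V_dd = 16.2500 (exercise)
Node u (S = 78): continuation = e^(−0.04)·[0.5287·0.0000 + 0.4713·2.7732] = 1.2557; exercise value = 0.0000 ≤ continuation, so V_u = 1.2557
Node d (S = 45): continuation = e^(−0.04)·[0.5287·2.7732 + 0.4713·16.2500] = 8.7664; exercise value = 5.0000 ≤ continuation, so V_d = 8.7664
Node 0 (S = 60): continuation = e^(−0.04)·[0.5287·1.2557 + 0.4713·8.7664] = 4.6071; exercise value = 0.0000 ≤ continuation, so V_0 = 4.6071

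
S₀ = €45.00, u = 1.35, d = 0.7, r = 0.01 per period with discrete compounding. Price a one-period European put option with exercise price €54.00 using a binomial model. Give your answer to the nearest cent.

€11.65

Risk-neutral probability p = (1 + 0.01 − 0.7)/(1.35 − 0.7) = 0.3100/0.6500 = 0.4769
Terminal stock prices: S_u = 60.75, S_d = 31.5
Terminal payoffs (K − S): max(-6.75, 0) = 0, max(22.5, 0) = 22.5
Node 0 (S = 45): V_0 = 1/1.01·[0.4769·0.0000 + 0.5231·22.5000] = 11.6527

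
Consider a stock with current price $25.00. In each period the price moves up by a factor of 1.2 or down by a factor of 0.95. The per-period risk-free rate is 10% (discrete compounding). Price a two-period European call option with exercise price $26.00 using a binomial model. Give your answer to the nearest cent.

Risk-neutral probability p = (1 + 0.1 − 0.95)/(1.2 − 0.95) = 0.1500/0.2500 = 0.6000
Terminal stock prices: S_uu = 36, S_ud = 28.5, S_dd = 22.56
Terminal payoffs (S − K): max(10, 0) = 10, max(2.5, 0) = 2.5, max(-3.438, 0) = 0
Node u (S = 30): V_u = 1/1.1·[0.6000·10.0000 + 0.4000·2.5000] = 6.3636
Node d (S = 23.75): V_d = 1/1.1·[0.6000·2.5000 + 0.4000·0.0000] = 1.3636
Node 0 (S = 25): V_0 = 1/1.1·[0.6000·6.3636 + 0.4000·1.3636] = 3.9669

$3.97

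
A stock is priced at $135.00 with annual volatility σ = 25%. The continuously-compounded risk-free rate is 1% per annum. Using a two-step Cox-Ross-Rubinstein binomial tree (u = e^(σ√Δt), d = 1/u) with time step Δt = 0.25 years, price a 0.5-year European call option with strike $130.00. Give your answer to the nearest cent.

$12.37

CRR parameters: u = e^(σ√Δt) = e^(0.25·√0.25) = 1.1331, d = 1/u = 0.8825
Per-period rate: rΔt = 0.01·0.25 = 0.0025, so R = e^0.0025 = 1.0025
Risk-neutral probability p = (e^0.0025 − 0.8825)/(1.1331 − 0.8825) = 0.1200/0.2507 = 0.4788
Terminal stock prices: S_uu = 173.3, S_ud = 135, S_dd = 105.1
Terminal payoffs (S − K): max(43.34, 0) = 43.34, max(5, 0) = 5, max(-24.86, 0) = 0
Node u (S = 153): V_u = e^(−0.0025)·[0.4788·43.3434 + 0.5212·5.0000] = 23.2996
Node d (S = 119.1): V_d = e^(−0.0025)·[0.4788·5.0000 + 0.5212·0.0000] = 2.3879
Node 0 (S = 135): V_0 = e^(−0.0025)·[0.4788·23.2996 + 0.5212·2.3879] = 12.3690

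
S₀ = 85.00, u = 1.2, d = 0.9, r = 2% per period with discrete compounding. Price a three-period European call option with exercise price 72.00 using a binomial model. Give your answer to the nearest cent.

19.20

Risk-neutral probability p = (1 + 0.02 − 0.9)/(1.2 − 0.9) = 0.1200/0.3000 = 0.4000
Terminal stock prices: S_uuu = 146.9, S_uud = 110.2, S_udd = 82.62, S_ddd = 61.97
Terminal payoffs (S − K): max(74.88, 0) = 74.88, max(38.16, 0) = 38.16, max(10.62, 0) = 10.62, max(-10.03, 0) = 0
Node uu (S = 122.4): V_uu = 1/1.02·[0.4000·74.8800 + 0.6000·38.1600] = 51.8118
Node ud (S = 91.8): V_ud = 1/1.02·[0.4000·38.1600 + 0.6000·10.6200] = 21.2118
Node dd (S = 68.85): V_dd = 1/1.02·[0.4000·10.6200 + 0.6000·0.0000] = 4.1647
Node u (S = 102): V_u = 1/1.02·[0.4000·51.8118 + 0.6000·21.2118] = 32.7958
Node d (S = 76.5): V_d = 1/1.02·[0.4000·21.2118 + 0.6000·4.1647] = 10.7682
Node 0 (S = 85): V_0 = 1/1.02·[0.4000·32.7958 + 0.6000·10.7682] = 19.1953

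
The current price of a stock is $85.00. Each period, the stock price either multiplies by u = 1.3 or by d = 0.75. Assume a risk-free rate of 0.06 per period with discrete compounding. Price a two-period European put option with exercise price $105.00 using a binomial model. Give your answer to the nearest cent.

$19.38

Risk-neutral probability p = (1 + 0.06 − 0.75)/(1.3 − 0.75) = 0.3100/0.5500 = 0.5636
Terminal stock prices: S_uu = 143.7, S_ud = 82.88, S_dd = 47.81
Terminal payoffs (K − S): max(-38.65, 0) = 0, max(22.12, 0) = 22.12, max(57.19, 0) = 57.19
Node u (S = 110.5): V_u = 1/1.06·[0.5636·0.0000 + 0.4364·22.1250] = 9.1081
Node d (S = 63.75): V_d = 1/1.06·[0.5636·22.1250 + 0.4364·57.1875] = 35.3066
Node 0 (S = 85): V_0 = 1/1.06·[0.5636·9.1081 + 0.4364·35.3066] = 19.3775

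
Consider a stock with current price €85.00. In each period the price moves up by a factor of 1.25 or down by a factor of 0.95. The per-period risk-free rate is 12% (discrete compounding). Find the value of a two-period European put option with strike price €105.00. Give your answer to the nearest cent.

Risk-neutral probability p = (1 + 0.12 − 0.95)/(1.25 − 0.95) = 0.1700/0.3000 = 0.5667
Terminal stock prices: S_uu = 132.8, S_ud = 100.9, S_dd = 76.71
Terminal payoffs (K − S): max(-27.81, 0) = 0, max(4.062, 0) = 4.062, max(28.29, 0) = 28.29
Node u (S = 106.2): V_u = 1/1.12·[0.5667·0.0000 + 0.4333·4.0625] = 1.5718
Node d (S = 80.75): V_d = 1/1.12·[0.5667·4.0625 + 0.4333·28.2875] = 13.0000
Node 0 (S = 85): V_0 = 1/1.12·[0.5667·1.5718 + 0.4333·13.0000] = 5.8250

€5.83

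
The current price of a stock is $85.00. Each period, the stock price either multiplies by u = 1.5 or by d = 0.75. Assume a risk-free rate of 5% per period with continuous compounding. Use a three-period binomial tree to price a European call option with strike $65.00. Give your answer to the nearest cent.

Risk-neutral probability p = (e^0.05 − 0.75)/(1.5 − 0.75) = 0.3013/0.7500 = 0.4017
Terminal stock prices: S_uuu = 286.9, S_uud = 143.4, S_udd = 71.72, S_ddd = 35.86
Terminal payoffs (S − K): max(221.9, 0) = 221.9, max(78.44, 0) = 78.44, max(6.719, 0) = 6.719, max(-29.14, 0) = 0
Node uu (S = 191.2): V_uu = e^(−0.05)·[0.4017·221.8750 + 0.5983·78.4375] = 129.4201
Node ud (S = 95.62): V_ud = e^(−0.05)·[0.4017·78.4375 + 0.5983·6.7188] = 33.7951
Node dd (S = 47.81): V_dd = e^(−0.05)·[0.4017·6.7188 + 0.5983·0.0000] = 2.5673
Node u (S = 127.5): V_u = e^(−0.05)·[0.4017·129.4201 + 0.5983·33.7951] = 68.6856
Node d (S = 63.75): V_d = e^(−0.05)·[0.4017·33.7951 + 0.5983·2.5673] = 14.3743
Node 0 (S = 85): V_0 = e^(−0.05)·[0.4017·68.6856 + 0.5983·14.3743] = 34.4258

$34.43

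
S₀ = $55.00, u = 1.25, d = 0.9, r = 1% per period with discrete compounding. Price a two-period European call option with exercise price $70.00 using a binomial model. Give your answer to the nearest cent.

$1.54

Risk-neutral probability p = (1 + 0.01 − 0.9)/(1.25 − 0.9) = 0.1100/0.3500 = 0.3143
Terminal stock prices: S_uu = 85.94, S_ud = 61.88, S_dd = 44.55
Terminal payoffs (S − K): max(15.94, 0) = 15.94, max(-8.125, 0) = 0, max(-25.45, 0) = 0
Node u (S = 68.75): V_u = 1/1.01·[0.3143·15.9375 + 0.6857·0.0000] = 4.9593
Node d (S = 49.5): V_d = 1/1.01·[0.3143·0.0000 + 0.6857·0.0000] = 0.0000
Node 0 (S = 55): V_0 = 1/1.01·[0.3143·4.9593 + 0.6857·0.0000] = 1.5432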